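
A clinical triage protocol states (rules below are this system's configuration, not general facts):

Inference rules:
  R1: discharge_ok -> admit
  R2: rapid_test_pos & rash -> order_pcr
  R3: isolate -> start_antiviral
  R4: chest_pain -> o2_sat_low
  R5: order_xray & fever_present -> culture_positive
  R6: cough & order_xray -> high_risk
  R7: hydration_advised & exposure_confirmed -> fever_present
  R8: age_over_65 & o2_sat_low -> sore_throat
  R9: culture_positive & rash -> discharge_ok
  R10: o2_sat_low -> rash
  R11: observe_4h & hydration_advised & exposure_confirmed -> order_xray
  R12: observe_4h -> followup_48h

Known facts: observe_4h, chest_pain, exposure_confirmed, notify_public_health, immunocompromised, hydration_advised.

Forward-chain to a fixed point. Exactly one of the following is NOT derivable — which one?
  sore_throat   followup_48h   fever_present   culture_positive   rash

Round 1: R4 [chest_pain -> o2_sat_low]; R7 [hydration_advised & exposure_confirmed -> fever_present]; R11 [observe_4h & hydration_advised & exposure_confirmed -> order_xray]; R12 [observe_4h -> followup_48h]. New: o2_sat_low, fever_present, order_xray, followup_48h.
Round 2: R5 [order_xray & fever_present -> culture_positive]; R10 [o2_sat_low -> rash]. New: culture_positive, rash.
Round 3: R9 [culture_positive & rash -> discharge_ok]. New: discharge_ok.
Round 4: R1 [discharge_ok -> admit]. New: admit.
Derived: followup_48h (round 1), fever_present (round 1), culture_positive (round 2), rash (round 2). sore_throat never appears in any round.

sore_throat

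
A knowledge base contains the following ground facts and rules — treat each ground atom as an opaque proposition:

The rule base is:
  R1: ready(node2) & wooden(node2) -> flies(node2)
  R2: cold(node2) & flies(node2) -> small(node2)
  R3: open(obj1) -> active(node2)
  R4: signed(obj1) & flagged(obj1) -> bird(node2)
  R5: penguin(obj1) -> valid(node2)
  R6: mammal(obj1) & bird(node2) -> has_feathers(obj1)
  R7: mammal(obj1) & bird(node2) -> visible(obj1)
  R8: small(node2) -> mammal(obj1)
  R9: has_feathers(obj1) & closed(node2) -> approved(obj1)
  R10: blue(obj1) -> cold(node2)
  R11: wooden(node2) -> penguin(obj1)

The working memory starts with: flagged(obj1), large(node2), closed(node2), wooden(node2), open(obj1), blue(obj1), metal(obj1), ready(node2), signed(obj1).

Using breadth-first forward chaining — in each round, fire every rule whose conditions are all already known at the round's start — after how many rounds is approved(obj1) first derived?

5

Round 1 — R1, R3, R4, R10, R11, derive flies(node2), active(node2), bird(node2), cold(node2), penguin(obj1).
Round 2 — R2, R5, derive small(node2), valid(node2).
Round 3 — R8, derive mammal(obj1).
Round 4 — R6, R7, derive has_feathers(obj1), visible(obj1).
Round 5 — R9, derive approved(obj1).
approved(obj1) first appears in round 5.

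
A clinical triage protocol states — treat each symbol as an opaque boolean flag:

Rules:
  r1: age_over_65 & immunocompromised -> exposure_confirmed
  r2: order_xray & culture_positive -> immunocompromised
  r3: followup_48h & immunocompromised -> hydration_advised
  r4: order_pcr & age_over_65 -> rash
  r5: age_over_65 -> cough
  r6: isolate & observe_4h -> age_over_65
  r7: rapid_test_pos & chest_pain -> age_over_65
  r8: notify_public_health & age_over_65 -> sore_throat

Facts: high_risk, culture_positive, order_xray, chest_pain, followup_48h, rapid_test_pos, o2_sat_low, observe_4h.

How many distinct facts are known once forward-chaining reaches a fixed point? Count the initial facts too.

Round 1: r2 [order_xray & culture_positive -> immunocompromised]; r7 [rapid_test_pos & chest_pain -> age_over_65]. New: immunocompromised, age_over_65.
Round 2: r1 [age_over_65 & immunocompromised -> exposure_confirmed]; r3 [followup_48h & immunocompromised -> hydration_advised]; r5 [age_over_65 -> cough]. New: exposure_confirmed, hydration_advised, cough.
Closure: {age_over_65, chest_pain, cough, culture_positive, exposure_confirmed, followup_48h, high_risk, hydration_advised, immunocompromised, o2_sat_low, observe_4h, order_xray, rapid_test_pos} — 13 facts.

13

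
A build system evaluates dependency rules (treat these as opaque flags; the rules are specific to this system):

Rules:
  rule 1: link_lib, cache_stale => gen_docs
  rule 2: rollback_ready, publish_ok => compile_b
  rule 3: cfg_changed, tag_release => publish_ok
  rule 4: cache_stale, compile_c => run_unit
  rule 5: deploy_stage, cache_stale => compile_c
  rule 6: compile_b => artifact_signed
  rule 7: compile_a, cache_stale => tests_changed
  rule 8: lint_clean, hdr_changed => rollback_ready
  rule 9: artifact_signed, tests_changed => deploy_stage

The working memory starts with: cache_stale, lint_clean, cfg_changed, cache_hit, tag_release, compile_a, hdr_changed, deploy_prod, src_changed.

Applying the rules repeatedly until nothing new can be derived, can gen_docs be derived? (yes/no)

no

Round 1: rule 3 [cfg_changed, tag_release => publish_ok]; rule 7 [compile_a, cache_stale => tests_changed]; rule 8 [lint_clean, hdr_changed => rollback_ready]. Adds publish_ok, tests_changed, rollback_ready.
Round 2: rule 2 [rollback_ready, publish_ok => compile_b]. Adds compile_b.
Round 3: rule 6 [compile_b => artifact_signed]. Adds artifact_signed.
Round 4: rule 9 [artifact_signed, tests_changed => deploy_stage]. Adds deploy_stage.
Round 5: rule 5 [deploy_stage, cache_stale => compile_c]. Adds compile_c.
Round 6: rule 4 [cache_stale, compile_c => run_unit]. Adds run_unit.
Fixed point reached. gen_docs is concluded only by rule 1; rule 1 needs link_lib (never derived).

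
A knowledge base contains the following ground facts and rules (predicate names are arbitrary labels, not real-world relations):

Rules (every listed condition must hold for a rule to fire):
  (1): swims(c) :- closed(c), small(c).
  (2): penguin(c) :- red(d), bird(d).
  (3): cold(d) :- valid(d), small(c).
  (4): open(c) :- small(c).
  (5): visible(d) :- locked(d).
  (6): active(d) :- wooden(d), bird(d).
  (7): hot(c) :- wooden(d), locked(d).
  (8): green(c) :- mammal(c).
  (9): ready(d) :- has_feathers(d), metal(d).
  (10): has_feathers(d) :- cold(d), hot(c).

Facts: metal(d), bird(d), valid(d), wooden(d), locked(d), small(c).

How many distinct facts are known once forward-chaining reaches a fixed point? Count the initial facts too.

[1] (3) [cold(d) :- valid(d), small(c).]; (4) [open(c) :- small(c).]; (5) [visible(d) :- locked(d).]; (6) [active(d) :- wooden(d), bird(d).]; (7) [hot(c) :- wooden(d), locked(d).]. ⇒ new: cold(d), open(c), visible(d), active(d), hot(c).
[2] (10) [has_feathers(d) :- cold(d), hot(c).]. ⇒ new: has_feathers(d).
[3] (9) [ready(d) :- has_feathers(d), metal(d).]. ⇒ new: ready(d).
Closure: {active(d), bird(d), cold(d), has_feathers(d), hot(c), locked(d), metal(d), open(c), ready(d), small(c), valid(d), visible(d), wooden(d)} — 13 facts.

13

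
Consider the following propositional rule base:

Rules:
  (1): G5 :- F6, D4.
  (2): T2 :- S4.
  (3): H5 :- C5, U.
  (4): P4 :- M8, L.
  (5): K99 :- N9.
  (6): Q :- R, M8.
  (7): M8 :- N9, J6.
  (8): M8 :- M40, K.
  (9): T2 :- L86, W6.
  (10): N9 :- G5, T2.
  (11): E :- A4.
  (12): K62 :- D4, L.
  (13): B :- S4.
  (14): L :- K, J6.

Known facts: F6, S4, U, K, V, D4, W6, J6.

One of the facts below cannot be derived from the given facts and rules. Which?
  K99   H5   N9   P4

H5

[1] (1) [G5 :- F6, D4.]; (2) [T2 :- S4.]; (13) [B :- S4.]; (14) [L :- K, J6.]. ⇒ new: G5, T2, B, L.
[2] (10) [N9 :- G5, T2.]; (12) [K62 :- D4, L.]. ⇒ new: N9, K62.
[3] (5) [K99 :- N9.]; (7) [M8 :- N9, J6.]. ⇒ new: K99, M8.
[4] (4) [P4 :- M8, L.]. ⇒ new: P4.
Derived: N9 (round 2), K99 (round 3), P4 (round 4). H5 never appears in any round.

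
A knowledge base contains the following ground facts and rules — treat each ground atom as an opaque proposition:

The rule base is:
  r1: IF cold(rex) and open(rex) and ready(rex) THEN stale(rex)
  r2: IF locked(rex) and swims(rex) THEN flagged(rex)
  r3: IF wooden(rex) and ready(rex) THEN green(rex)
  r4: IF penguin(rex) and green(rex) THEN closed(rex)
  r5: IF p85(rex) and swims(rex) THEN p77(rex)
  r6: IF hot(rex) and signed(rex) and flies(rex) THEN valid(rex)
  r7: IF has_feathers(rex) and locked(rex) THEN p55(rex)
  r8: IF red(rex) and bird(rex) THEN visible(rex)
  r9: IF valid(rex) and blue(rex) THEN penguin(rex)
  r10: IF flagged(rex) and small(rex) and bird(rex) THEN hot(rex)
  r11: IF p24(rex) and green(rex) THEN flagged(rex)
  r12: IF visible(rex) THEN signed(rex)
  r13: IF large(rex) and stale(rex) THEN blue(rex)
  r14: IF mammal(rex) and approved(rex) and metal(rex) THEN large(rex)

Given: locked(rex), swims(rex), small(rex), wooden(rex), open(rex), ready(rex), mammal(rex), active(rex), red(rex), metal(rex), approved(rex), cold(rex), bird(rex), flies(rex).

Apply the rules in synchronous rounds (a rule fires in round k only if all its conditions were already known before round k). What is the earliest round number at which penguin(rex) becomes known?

4

Round 1 fires r1, r2, r3, r8, r14, giving stale(rex), flagged(rex), green(rex), visible(rex), large(rex).
Round 2 fires r10, r12, r13, giving hot(rex), signed(rex), blue(rex).
Round 3 fires r6, giving valid(rex).
Round 4 fires r9, giving penguin(rex).
penguin(rex) first appears in round 4.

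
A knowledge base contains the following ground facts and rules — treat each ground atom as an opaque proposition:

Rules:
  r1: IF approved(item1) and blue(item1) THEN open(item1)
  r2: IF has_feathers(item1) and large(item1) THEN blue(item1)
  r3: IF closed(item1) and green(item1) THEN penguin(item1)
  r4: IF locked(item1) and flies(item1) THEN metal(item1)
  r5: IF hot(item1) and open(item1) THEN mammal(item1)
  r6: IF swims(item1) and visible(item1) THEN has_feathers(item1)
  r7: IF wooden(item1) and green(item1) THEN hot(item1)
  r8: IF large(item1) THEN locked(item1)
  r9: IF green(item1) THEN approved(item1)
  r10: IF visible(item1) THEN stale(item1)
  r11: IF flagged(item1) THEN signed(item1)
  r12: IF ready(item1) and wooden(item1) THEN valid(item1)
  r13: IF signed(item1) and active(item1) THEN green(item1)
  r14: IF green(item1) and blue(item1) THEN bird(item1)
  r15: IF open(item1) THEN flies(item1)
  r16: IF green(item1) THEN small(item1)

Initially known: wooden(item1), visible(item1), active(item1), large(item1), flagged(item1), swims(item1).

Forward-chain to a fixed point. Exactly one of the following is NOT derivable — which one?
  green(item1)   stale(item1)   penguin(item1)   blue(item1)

Round 1 fires r6, r8, r10, r11, giving has_feathers(item1), locked(item1), stale(item1), signed(item1).
Round 2 fires r2, r13, giving blue(item1), green(item1).
Round 3 fires r7, r9, r14, r16, giving hot(item1), approved(item1), bird(item1), small(item1).
Round 4 fires r1, giving open(item1).
Round 5 fires r5, r15, giving mammal(item1), flies(item1).
Round 6 fires r4, giving metal(item1).
Derived: green(item1) (round 2), stale(item1) (round 1), blue(item1) (round 2). penguin(item1) never appears in any round.

penguin(item1)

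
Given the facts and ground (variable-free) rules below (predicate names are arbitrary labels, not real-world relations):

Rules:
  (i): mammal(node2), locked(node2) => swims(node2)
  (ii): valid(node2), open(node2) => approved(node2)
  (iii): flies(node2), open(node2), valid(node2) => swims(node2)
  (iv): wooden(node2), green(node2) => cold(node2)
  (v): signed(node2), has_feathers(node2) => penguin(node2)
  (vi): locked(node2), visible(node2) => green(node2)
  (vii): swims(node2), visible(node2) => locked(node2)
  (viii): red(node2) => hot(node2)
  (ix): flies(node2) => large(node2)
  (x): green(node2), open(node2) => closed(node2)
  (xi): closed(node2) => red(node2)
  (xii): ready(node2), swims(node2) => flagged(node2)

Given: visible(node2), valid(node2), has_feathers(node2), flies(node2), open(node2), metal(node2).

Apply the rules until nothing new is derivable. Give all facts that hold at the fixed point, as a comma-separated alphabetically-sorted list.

Round 1 — (ii), (iii), (ix), derive approved(node2), swims(node2), large(node2).
Round 2 — (vii), derive locked(node2).
Round 3 — (vi), derive green(node2).
Round 4 — (x), derive closed(node2).
Round 5 — (xi), derive red(node2).
Round 6 — (viii), derive hot(node2).

approved(node2), closed(node2), flies(node2), green(node2), has_feathers(node2), hot(node2), large(node2), locked(node2), metal(node2), open(node2), red(node2), swims(node2), valid(node2), visible(node2)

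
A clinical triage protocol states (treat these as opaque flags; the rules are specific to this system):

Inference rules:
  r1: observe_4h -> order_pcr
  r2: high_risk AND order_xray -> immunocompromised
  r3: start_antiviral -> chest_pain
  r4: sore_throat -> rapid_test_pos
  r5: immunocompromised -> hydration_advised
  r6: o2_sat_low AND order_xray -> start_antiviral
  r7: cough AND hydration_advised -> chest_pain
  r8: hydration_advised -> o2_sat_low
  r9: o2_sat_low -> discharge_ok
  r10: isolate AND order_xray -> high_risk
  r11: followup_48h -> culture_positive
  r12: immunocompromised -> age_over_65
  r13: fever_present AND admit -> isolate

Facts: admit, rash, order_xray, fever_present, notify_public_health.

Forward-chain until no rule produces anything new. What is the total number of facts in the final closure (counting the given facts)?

Round 1 fires r13, giving isolate.
Round 2 fires r10, giving high_risk.
Round 3 fires r2, giving immunocompromised.
Round 4 fires r5, r12, giving hydration_advised, age_over_65.
Round 5 fires r8, giving o2_sat_low.
Round 6 fires r6, r9, giving start_antiviral, discharge_ok.
Round 7 fires r3, giving chest_pain.
Closure: {admit, age_over_65, chest_pain, discharge_ok, fever_present, high_risk, hydration_advised, immunocompromised, isolate, notify_public_health, o2_sat_low, order_xray, rash, start_antiviral} — 14 facts.

14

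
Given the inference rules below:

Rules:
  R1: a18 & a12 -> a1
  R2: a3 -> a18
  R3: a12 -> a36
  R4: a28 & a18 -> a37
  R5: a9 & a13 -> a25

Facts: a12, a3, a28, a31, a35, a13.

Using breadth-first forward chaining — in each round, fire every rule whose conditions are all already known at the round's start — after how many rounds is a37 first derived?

Round 1 — R2, R3, derive a18, a36.
Round 2 — R1, R4, derive a1, a37.
a37 first appears in round 2.

2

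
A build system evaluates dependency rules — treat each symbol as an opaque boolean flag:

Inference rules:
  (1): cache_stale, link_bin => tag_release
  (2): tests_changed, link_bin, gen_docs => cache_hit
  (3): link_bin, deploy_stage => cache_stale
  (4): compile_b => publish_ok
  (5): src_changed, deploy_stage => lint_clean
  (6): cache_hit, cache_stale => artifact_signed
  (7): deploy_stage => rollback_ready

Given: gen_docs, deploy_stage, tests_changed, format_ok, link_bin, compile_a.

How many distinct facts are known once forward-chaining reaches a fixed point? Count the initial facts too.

11

Round 1 fires (2), (3), (7), giving cache_hit, cache_stale, rollback_ready.
Round 2 fires (1), (6), giving tag_release, artifact_signed.
Closure: {artifact_signed, cache_hit, cache_stale, compile_a, deploy_stage, format_ok, gen_docs, link_bin, rollback_ready, tag_release, tests_changed} — 11 facts.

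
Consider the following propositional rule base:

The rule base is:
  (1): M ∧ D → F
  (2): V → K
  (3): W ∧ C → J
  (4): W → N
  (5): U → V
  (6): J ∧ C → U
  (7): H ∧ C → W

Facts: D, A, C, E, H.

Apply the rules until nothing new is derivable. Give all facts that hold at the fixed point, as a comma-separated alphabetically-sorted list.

[1] (7) [H ∧ C → W]. ⇒ new: W.
[2] (3) [W ∧ C → J]; (4) [W → N]. ⇒ new: J, N.
[3] (6) [J ∧ C → U]. ⇒ new: U.
[4] (5) [U → V]. ⇒ new: V.
[5] (2) [V → K]. ⇒ new: K.

A, C, D, E, H, J, K, N, U, V, W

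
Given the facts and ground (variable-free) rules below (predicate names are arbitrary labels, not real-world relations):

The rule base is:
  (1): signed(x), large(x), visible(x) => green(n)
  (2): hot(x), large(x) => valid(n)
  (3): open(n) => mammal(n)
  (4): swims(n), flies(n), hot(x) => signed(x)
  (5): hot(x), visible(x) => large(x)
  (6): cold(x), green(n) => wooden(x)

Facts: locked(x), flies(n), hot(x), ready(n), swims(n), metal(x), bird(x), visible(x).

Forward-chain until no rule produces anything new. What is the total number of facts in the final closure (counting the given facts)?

[1] (4) [swims(n), flies(n), hot(x) => signed(x)]; (5) [hot(x), visible(x) => large(x)]. ⇒ new: signed(x), large(x).
[2] (1) [signed(x), large(x), visible(x) => green(n)]; (2) [hot(x), large(x) => valid(n)]. ⇒ new: green(n), valid(n).
Closure: {bird(x), flies(n), green(n), hot(x), large(x), locked(x), metal(x), ready(n), signed(x), swims(n), valid(n), visible(x)} — 12 facts.

12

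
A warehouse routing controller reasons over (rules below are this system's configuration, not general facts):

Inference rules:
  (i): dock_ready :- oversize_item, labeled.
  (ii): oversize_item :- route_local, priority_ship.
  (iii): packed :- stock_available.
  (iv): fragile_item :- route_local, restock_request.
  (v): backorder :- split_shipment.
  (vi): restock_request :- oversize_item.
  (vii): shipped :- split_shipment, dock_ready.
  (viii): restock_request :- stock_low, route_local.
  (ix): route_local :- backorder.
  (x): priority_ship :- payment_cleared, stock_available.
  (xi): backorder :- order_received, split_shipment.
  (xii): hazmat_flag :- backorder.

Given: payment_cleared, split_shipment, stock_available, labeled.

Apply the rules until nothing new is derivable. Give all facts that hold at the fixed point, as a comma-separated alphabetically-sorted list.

Round 1 — (iii), (v), (x), derive packed, backorder, priority_ship.
Round 2 — (ix), (xii), derive route_local, hazmat_flag.
Round 3 — (ii), derive oversize_item.
Round 4 — (i), (vi), derive dock_ready, restock_request.
Round 5 — (iv), (vii), derive fragile_item, shipped.

backorder, dock_ready, fragile_item, hazmat_flag, labeled, oversize_item, packed, payment_cleared, priority_ship, restock_request, route_local, shipped, split_shipment, stock_available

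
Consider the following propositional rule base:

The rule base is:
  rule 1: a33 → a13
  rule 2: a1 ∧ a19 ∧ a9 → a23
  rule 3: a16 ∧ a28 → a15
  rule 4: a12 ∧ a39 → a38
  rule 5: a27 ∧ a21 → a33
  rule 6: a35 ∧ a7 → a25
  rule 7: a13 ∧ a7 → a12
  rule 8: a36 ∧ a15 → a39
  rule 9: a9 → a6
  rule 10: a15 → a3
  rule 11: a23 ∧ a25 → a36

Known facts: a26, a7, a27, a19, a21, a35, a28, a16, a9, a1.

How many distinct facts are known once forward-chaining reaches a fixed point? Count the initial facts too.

Round 1 fires rule 2, rule 3, rule 5, rule 6, rule 9, giving a23, a15, a33, a25, a6.
Round 2 fires rule 1, rule 10, rule 11, giving a13, a3, a36.
Round 3 fires rule 7, rule 8, giving a12, a39.
Round 4 fires rule 4, giving a38.
Closure: {a1, a12, a13, a15, a16, a19, a21, a23, a25, a26, a27, a28, a3, a33, a35, a36, a38, a39, a6, a7, a9} — 21 facts.

21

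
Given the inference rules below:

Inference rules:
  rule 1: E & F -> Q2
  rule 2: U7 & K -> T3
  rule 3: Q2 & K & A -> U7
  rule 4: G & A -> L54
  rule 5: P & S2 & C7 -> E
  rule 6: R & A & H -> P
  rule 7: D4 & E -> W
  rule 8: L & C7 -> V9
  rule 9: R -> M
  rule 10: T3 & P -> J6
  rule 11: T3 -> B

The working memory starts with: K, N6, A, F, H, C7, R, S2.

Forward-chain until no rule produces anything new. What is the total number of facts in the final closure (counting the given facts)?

Round 1 — rule 6, rule 9, derive P, M.
Round 2 — rule 5, derive E.
Round 3 — rule 1, derive Q2.
Round 4 — rule 3, derive U7.
Round 5 — rule 2, derive T3.
Round 6 — rule 10, rule 11, derive J6, B.
Closure: {A, B, C7, E, F, H, J6, K, M, N6, P, Q2, R, S2, T3, U7} — 16 facts.

16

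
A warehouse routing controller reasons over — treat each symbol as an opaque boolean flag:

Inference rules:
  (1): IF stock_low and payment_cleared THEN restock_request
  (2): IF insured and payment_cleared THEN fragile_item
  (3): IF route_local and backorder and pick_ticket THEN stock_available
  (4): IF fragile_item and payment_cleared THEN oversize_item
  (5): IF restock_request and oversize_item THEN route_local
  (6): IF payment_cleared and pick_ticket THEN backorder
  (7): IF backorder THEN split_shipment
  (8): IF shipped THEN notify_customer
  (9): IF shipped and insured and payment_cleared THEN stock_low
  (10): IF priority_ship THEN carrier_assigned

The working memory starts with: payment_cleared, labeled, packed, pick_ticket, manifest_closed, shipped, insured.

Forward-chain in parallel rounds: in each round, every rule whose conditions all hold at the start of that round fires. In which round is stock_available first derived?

4

Round 1: (2) [IF insured and payment_cleared THEN fragile_item]; (6) [IF payment_cleared and pick_ticket THEN backorder]; (8) [IF shipped THEN notify_customer]; (9) [IF shipped and insured and payment_cleared THEN stock_low]. Adds fragile_item, backorder, notify_customer, stock_low.
Round 2: (1) [IF stock_low and payment_cleared THEN restock_request]; (4) [IF fragile_item and payment_cleared THEN oversize_item]; (7) [IF backorder THEN split_shipment]. Adds restock_request, oversize_item, split_shipment.
Round 3: (5) [IF restock_request and oversize_item THEN route_local]. Adds route_local.
Round 4: (3) [IF route_local and backorder and pick_ticket THEN stock_available]. Adds stock_available.
stock_available first appears in round 4.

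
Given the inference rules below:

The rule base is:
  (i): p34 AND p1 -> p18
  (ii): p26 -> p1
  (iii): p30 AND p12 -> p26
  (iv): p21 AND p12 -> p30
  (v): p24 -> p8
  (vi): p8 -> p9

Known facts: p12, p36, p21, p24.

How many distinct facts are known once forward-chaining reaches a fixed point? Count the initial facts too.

9

Round 1: (iv) [p21 AND p12 -> p30]; (v) [p24 -> p8]. Adds p30, p8.
Round 2: (iii) [p30 AND p12 -> p26]; (vi) [p8 -> p9]. Adds p26, p9.
Round 3: (ii) [p26 -> p1]. Adds p1.
Closure: {p1, p12, p21, p24, p26, p30, p36, p8, p9} — 9 facts.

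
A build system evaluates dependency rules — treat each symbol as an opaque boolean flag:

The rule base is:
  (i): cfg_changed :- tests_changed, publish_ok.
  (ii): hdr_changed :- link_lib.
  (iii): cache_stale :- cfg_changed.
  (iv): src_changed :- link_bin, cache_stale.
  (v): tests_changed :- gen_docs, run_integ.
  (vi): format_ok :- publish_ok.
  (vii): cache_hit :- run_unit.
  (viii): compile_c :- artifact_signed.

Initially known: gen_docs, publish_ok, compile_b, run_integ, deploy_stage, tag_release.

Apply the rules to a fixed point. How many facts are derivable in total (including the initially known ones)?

10

[1] (v) [tests_changed :- gen_docs, run_integ.]; (vi) [format_ok :- publish_ok.]. ⇒ new: tests_changed, format_ok.
[2] (i) [cfg_changed :- tests_changed, publish_ok.]. ⇒ new: cfg_changed.
[3] (iii) [cache_stale :- cfg_changed.]. ⇒ new: cache_stale.
Closure: {cache_stale, cfg_changed, compile_b, deploy_stage, format_ok, gen_docs, publish_ok, run_integ, tag_release, tests_changed} — 10 facts.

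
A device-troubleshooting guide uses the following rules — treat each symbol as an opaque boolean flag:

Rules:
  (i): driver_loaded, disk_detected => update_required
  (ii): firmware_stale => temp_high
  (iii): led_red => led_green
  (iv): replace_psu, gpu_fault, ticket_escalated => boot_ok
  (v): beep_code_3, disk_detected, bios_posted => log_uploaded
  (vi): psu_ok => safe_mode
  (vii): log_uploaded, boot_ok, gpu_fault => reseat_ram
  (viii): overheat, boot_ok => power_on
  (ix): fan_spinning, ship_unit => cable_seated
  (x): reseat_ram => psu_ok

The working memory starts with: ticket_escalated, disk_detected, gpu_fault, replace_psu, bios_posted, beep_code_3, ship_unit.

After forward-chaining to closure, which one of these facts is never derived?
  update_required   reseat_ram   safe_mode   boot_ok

Round 1: (iv) [replace_psu, gpu_fault, ticket_escalated => boot_ok]; (v) [beep_code_3, disk_detected, bios_posted => log_uploaded]. New: boot_ok, log_uploaded.
Round 2: (vii) [log_uploaded, boot_ok, gpu_fault => reseat_ram]. New: reseat_ram.
Round 3: (x) [reseat_ram => psu_ok]. New: psu_ok.
Round 4: (vi) [psu_ok => safe_mode]. New: safe_mode.
Derived: boot_ok (round 1), reseat_ram (round 2), safe_mode (round 4). update_required never appears in any round.

update_required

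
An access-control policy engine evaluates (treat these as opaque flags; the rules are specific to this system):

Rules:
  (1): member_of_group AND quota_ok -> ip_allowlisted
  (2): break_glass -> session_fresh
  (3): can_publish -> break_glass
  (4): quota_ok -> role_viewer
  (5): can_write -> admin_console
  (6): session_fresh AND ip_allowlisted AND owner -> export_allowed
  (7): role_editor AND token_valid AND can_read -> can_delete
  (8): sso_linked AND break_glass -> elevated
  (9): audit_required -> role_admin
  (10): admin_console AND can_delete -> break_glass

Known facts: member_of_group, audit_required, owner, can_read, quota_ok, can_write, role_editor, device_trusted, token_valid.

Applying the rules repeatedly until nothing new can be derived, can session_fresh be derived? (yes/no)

yes

Round 1: (1) [member_of_group AND quota_ok -> ip_allowlisted]; (4) [quota_ok -> role_viewer]; (5) [can_write -> admin_console]; (7) [role_editor AND token_valid AND can_read -> can_delete]; (9) [audit_required -> role_admin]. New: ip_allowlisted, role_viewer, admin_console, can_delete, role_admin.
Round 2: (10) [admin_console AND can_delete -> break_glass]. New: break_glass.
Round 3: (2) [break_glass -> session_fresh]. New: session_fresh.
Round 4: (6) [session_fresh AND ip_allowlisted AND owner -> export_allowed]. New: export_allowed.
session_fresh appears in round 3, so it is derivable.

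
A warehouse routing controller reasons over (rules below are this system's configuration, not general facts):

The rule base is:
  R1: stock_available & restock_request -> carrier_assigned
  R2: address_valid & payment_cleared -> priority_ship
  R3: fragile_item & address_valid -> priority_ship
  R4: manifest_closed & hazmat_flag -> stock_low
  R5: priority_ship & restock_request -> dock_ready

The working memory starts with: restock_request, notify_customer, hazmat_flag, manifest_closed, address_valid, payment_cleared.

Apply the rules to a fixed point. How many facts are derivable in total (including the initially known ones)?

Round 1: R2 [address_valid & payment_cleared -> priority_ship]; R4 [manifest_closed & hazmat_flag -> stock_low]. New: priority_ship, stock_low.
Round 2: R5 [priority_ship & restock_request -> dock_ready]. New: dock_ready.
Closure: {address_valid, dock_ready, hazmat_flag, manifest_closed, notify_customer, payment_cleared, priority_ship, restock_request, stock_low} — 9 facts.

9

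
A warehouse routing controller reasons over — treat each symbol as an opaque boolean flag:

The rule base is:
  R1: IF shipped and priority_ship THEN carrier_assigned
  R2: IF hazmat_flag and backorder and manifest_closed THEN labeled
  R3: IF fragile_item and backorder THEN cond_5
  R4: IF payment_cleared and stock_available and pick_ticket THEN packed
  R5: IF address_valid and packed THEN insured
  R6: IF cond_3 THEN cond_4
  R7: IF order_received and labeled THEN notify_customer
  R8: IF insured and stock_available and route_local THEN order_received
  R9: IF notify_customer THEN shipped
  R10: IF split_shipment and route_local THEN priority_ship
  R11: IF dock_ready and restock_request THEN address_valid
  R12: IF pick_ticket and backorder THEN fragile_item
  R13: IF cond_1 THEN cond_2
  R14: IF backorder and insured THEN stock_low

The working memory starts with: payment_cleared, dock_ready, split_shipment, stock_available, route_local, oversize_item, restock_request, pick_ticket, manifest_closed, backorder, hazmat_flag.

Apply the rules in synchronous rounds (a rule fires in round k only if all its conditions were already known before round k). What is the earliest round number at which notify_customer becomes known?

[1] R2 [IF hazmat_flag and backorder and manifest_closed THEN labeled]; R4 [IF payment_cleared and stock_available and pick_ticket THEN packed]; R10 [IF split_shipment and route_local THEN priority_ship]; R11 [IF dock_ready and restock_request THEN address_valid]; R12 [IF pick_ticket and backorder THEN fragile_item]. ⇒ new: labeled, packed, priority_ship, address_valid, fragile_item.
[2] R3 [IF fragile_item and backorder THEN cond_5]; R5 [IF address_valid and packed THEN insured]. ⇒ new: cond_5, insured.
[3] R8 [IF insured and stock_available and route_local THEN order_received]; R14 [IF backorder and insured THEN stock_low]. ⇒ new: order_received, stock_low.
[4] R7 [IF order_received and labeled THEN notify_customer]. ⇒ new: notify_customer.
notify_customer first appears in round 4.

4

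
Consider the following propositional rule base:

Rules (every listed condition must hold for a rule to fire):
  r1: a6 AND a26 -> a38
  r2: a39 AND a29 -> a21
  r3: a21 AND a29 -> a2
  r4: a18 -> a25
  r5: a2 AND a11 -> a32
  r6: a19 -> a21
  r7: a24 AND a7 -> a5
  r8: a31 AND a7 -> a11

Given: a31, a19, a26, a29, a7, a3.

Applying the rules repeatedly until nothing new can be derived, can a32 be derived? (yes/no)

Round 1: r6 [a19 -> a21]; r8 [a31 AND a7 -> a11]. Adds a21, a11.
Round 2: r3 [a21 AND a29 -> a2]. Adds a2.
Round 3: r5 [a2 AND a11 -> a32]. Adds a32.
a32 appears in round 3, so it is derivable.

yes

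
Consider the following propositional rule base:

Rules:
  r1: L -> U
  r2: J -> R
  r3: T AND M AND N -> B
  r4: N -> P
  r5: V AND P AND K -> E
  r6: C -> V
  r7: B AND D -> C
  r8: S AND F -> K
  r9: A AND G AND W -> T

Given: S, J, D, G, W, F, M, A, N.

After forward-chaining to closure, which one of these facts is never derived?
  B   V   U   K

Round 1: r2 [J -> R]; r4 [N -> P]; r8 [S AND F -> K]; r9 [A AND G AND W -> T]. Adds R, P, K, T.
Round 2: r3 [T AND M AND N -> B]. Adds B.
Round 3: r7 [B AND D -> C]. Adds C.
Round 4: r6 [C -> V]. Adds V.
Round 5: r5 [V AND P AND K -> E]. Adds E.
Derived: V (round 4), B (round 2), K (round 1). U never appears in any round.

U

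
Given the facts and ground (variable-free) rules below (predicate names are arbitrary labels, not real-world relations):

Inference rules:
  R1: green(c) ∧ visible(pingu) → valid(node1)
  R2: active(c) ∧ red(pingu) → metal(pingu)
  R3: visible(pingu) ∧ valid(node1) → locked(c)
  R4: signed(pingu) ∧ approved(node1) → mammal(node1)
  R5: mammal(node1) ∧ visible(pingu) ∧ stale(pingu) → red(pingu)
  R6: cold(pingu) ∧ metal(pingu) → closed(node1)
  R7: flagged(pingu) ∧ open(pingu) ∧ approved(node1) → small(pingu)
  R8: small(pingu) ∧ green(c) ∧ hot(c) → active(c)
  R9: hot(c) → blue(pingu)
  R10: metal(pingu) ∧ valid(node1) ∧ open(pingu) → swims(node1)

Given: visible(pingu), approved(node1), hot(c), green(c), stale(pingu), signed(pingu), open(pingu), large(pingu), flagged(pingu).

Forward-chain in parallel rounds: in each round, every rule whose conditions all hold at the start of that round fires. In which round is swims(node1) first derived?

4

Round 1: R1 [green(c) ∧ visible(pingu) → valid(node1)]; R4 [signed(pingu) ∧ approved(node1) → mammal(node1)]; R7 [flagged(pingu) ∧ open(pingu) ∧ approved(node1) → small(pingu)]; R9 [hot(c) → blue(pingu)]. New: valid(node1), mammal(node1), small(pingu), blue(pingu).
Round 2: R3 [visible(pingu) ∧ valid(node1) → locked(c)]; R5 [mammal(node1) ∧ visible(pingu) ∧ stale(pingu) → red(pingu)]; R8 [small(pingu) ∧ green(c) ∧ hot(c) → active(c)]. New: locked(c), red(pingu), active(c).
Round 3: R2 [active(c) ∧ red(pingu) → metal(pingu)]. New: metal(pingu).
Round 4: R10 [metal(pingu) ∧ valid(node1) ∧ open(pingu) → swims(node1)]. New: swims(node1).
swims(node1) first appears in round 4.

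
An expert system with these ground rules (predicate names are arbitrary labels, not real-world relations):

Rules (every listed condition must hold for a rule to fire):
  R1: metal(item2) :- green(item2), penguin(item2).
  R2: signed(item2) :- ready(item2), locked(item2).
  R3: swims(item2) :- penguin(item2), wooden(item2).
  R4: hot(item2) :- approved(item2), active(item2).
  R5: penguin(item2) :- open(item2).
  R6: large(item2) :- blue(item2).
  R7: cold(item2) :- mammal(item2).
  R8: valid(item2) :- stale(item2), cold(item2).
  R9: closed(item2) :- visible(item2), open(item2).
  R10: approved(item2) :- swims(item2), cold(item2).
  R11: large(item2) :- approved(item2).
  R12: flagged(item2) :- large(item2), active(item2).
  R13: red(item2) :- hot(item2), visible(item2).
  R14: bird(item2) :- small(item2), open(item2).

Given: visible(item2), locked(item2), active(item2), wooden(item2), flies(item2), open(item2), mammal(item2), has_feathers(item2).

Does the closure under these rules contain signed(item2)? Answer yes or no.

no

[1] R5 [penguin(item2) :- open(item2).]; R7 [cold(item2) :- mammal(item2).]; R9 [closed(item2) :- visible(item2), open(item2).]. ⇒ new: penguin(item2), cold(item2), closed(item2).
[2] R3 [swims(item2) :- penguin(item2), wooden(item2).]. ⇒ new: swims(item2).
[3] R10 [approved(item2) :- swims(item2), cold(item2).]. ⇒ new: approved(item2).
[4] R4 [hot(item2) :- approved(item2), active(item2).]; R11 [large(item2) :- approved(item2).]. ⇒ new: hot(item2), large(item2).
[5] R12 [flagged(item2) :- large(item2), active(item2).]; R13 [red(item2) :- hot(item2), visible(item2).]. ⇒ new: flagged(item2), red(item2).
Fixed point reached. signed(item2) is concluded only by R2; R2 needs ready(item2) (never derived).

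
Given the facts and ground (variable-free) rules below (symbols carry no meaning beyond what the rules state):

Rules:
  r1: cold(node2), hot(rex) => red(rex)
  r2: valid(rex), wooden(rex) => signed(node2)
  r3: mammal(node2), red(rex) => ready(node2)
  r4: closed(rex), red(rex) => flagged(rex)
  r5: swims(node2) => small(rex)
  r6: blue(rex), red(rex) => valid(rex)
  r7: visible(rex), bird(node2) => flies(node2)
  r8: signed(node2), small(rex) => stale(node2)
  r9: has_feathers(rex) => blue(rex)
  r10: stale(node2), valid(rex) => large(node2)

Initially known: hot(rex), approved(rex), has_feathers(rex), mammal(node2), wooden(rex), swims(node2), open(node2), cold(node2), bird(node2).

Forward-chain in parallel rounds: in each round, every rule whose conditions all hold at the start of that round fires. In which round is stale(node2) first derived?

4

Round 1: r1 [cold(node2), hot(rex) => red(rex)]; r5 [swims(node2) => small(rex)]; r9 [has_feathers(rex) => blue(rex)]. New: red(rex), small(rex), blue(rex).
Round 2: r3 [mammal(node2), red(rex) => ready(node2)]; r6 [blue(rex), red(rex) => valid(rex)]. New: ready(node2), valid(rex).
Round 3: r2 [valid(rex), wooden(rex) => signed(node2)]. New: signed(node2).
Round 4: r8 [signed(node2), small(rex) => stale(node2)]. New: stale(node2).
stale(node2) first appears in round 4.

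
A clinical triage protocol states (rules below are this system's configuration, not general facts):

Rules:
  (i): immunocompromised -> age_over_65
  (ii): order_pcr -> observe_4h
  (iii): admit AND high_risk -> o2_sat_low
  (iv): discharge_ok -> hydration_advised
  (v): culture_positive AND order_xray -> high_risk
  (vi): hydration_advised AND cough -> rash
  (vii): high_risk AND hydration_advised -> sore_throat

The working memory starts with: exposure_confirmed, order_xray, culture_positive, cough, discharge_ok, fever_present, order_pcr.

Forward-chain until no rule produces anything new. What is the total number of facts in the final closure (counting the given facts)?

Round 1: (ii) [order_pcr -> observe_4h]; (iv) [discharge_ok -> hydration_advised]; (v) [culture_positive AND order_xray -> high_risk]. New: observe_4h, hydration_advised, high_risk.
Round 2: (vi) [hydration_advised AND cough -> rash]; (vii) [high_risk AND hydration_advised -> sore_throat]. New: rash, sore_throat.
Closure: {cough, culture_positive, discharge_ok, exposure_confirmed, fever_present, high_risk, hydration_advised, observe_4h, order_pcr, order_xray, rash, sore_throat} — 12 facts.

12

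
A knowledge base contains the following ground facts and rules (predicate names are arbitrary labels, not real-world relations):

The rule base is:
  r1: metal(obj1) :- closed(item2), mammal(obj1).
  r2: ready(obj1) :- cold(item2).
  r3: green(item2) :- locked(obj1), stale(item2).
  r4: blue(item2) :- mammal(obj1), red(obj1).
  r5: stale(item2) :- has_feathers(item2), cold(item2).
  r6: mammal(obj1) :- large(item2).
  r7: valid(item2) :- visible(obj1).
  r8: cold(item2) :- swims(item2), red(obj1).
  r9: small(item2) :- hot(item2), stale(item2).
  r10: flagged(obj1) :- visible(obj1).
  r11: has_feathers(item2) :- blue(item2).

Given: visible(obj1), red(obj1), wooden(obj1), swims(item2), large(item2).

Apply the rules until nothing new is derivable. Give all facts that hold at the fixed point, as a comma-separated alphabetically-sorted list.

Round 1 fires r6, r7, r8, r10, giving mammal(obj1), valid(item2), cold(item2), flagged(obj1).
Round 2 fires r2, r4, giving ready(obj1), blue(item2).
Round 3 fires r11, giving has_feathers(item2).
Round 4 fires r5, giving stale(item2).

blue(item2), cold(item2), flagged(obj1), has_feathers(item2), large(item2), mammal(obj1), ready(obj1), red(obj1), stale(item2), swims(item2), valid(item2), visible(obj1), wooden(obj1)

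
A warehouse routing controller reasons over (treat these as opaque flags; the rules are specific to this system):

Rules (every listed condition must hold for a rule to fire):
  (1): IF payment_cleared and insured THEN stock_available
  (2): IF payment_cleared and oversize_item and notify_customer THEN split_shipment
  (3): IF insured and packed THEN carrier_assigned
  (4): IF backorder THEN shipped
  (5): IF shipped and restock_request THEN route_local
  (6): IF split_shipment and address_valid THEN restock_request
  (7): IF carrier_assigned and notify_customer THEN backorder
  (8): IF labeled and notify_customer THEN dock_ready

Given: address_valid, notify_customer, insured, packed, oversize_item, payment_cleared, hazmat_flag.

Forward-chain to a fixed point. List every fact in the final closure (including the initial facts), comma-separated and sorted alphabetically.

Round 1: (1) [IF payment_cleared and insured THEN stock_available]; (2) [IF payment_cleared and oversize_item and notify_customer THEN split_shipment]; (3) [IF insured and packed THEN carrier_assigned]. Adds stock_available, split_shipment, carrier_assigned.
Round 2: (6) [IF split_shipment and address_valid THEN restock_request]; (7) [IF carrier_assigned and notify_customer THEN backorder]. Adds restock_request, backorder.
Round 3: (4) [IF backorder THEN shipped]. Adds shipped.
Round 4: (5) [IF shipped and restock_request THEN route_local]. Adds route_local.

address_valid, backorder, carrier_assigned, hazmat_flag, insured, notify_customer, oversize_item, packed, payment_cleared, restock_request, route_local, shipped, split_shipment, stock_available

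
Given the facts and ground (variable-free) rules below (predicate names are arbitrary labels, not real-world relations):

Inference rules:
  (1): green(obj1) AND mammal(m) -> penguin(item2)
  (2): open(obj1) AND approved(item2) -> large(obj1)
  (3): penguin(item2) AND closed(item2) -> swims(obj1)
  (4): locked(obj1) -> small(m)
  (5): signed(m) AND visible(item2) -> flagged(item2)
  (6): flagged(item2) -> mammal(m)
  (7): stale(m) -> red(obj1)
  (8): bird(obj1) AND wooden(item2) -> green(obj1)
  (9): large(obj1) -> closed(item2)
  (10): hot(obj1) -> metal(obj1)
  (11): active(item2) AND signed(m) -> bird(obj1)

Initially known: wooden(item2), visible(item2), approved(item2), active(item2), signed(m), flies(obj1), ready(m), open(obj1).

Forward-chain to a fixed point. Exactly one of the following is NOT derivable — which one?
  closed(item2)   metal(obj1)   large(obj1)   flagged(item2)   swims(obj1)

metal(obj1)

[1] (2) [open(obj1) AND approved(item2) -> large(obj1)]; (5) [signed(m) AND visible(item2) -> flagged(item2)]; (11) [active(item2) AND signed(m) -> bird(obj1)]. ⇒ new: large(obj1), flagged(item2), bird(obj1).
[2] (6) [flagged(item2) -> mammal(m)]; (8) [bird(obj1) AND wooden(item2) -> green(obj1)]; (9) [large(obj1) -> closed(item2)]. ⇒ new: mammal(m), green(obj1), closed(item2).
[3] (1) [green(obj1) AND mammal(m) -> penguin(item2)]. ⇒ new: penguin(item2).
[4] (3) [penguin(item2) AND closed(item2) -> swims(obj1)]. ⇒ new: swims(obj1).
Derived: flagged(item2) (round 1), swims(obj1) (round 4), large(obj1) (round 1), closed(item2) (round 2). metal(obj1) never appears in any round.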